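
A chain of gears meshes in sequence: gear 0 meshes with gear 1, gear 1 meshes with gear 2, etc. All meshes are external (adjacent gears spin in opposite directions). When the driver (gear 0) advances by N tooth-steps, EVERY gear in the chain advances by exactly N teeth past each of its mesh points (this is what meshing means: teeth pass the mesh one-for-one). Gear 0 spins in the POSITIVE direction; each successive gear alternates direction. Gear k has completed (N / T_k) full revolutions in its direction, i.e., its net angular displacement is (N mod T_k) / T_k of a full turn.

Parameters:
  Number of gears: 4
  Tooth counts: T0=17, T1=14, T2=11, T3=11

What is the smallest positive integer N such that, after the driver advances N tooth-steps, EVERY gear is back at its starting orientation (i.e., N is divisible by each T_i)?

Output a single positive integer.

Answer: 2618

Derivation:
Gear k returns to start when N is a multiple of T_k.
All gears at start simultaneously when N is a common multiple of [17, 14, 11, 11]; the smallest such N is lcm(17, 14, 11, 11).
Start: lcm = T0 = 17
Fold in T1=14: gcd(17, 14) = 1; lcm(17, 14) = 17 * 14 / 1 = 238 / 1 = 238
Fold in T2=11: gcd(238, 11) = 1; lcm(238, 11) = 238 * 11 / 1 = 2618 / 1 = 2618
Fold in T3=11: gcd(2618, 11) = 11; lcm(2618, 11) = 2618 * 11 / 11 = 28798 / 11 = 2618
Full cycle length = 2618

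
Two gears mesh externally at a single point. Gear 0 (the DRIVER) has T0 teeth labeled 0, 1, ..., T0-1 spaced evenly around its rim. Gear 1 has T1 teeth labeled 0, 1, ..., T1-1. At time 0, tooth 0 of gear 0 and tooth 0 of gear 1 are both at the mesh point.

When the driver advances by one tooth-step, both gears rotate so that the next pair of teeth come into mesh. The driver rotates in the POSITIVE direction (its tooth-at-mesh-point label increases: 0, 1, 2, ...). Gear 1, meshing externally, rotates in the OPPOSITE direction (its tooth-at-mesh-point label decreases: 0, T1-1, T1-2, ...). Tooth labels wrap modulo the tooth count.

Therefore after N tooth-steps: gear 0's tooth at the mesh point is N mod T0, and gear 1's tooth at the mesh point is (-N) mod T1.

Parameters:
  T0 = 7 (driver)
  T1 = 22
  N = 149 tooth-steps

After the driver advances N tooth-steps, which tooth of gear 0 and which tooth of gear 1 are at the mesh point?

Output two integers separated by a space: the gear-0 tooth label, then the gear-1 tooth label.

Gear 0 (driver, T0=7): tooth at mesh = N mod T0
  149 = 21 * 7 + 2, so 149 mod 7 = 2
  gear 0 tooth = 2
Gear 1 (driven, T1=22): tooth at mesh = (-N) mod T1
  149 = 6 * 22 + 17, so 149 mod 22 = 17
  (-149) mod 22 = (-17) mod 22 = 22 - 17 = 5
Mesh after 149 steps: gear-0 tooth 2 meets gear-1 tooth 5

Answer: 2 5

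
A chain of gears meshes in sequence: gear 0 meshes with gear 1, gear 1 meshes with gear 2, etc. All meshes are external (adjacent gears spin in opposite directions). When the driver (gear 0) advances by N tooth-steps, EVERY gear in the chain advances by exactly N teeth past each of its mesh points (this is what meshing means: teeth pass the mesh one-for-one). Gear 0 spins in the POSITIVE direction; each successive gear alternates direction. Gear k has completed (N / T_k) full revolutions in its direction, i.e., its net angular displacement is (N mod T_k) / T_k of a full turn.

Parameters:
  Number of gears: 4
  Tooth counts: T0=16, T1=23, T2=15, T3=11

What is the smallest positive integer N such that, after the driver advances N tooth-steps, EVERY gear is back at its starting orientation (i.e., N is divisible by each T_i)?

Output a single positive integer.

Gear k returns to start when N is a multiple of T_k.
All gears at start simultaneously when N is a common multiple of [16, 23, 15, 11]; the smallest such N is lcm(16, 23, 15, 11).
Start: lcm = T0 = 16
Fold in T1=23: gcd(16, 23) = 1; lcm(16, 23) = 16 * 23 / 1 = 368 / 1 = 368
Fold in T2=15: gcd(368, 15) = 1; lcm(368, 15) = 368 * 15 / 1 = 5520 / 1 = 5520
Fold in T3=11: gcd(5520, 11) = 1; lcm(5520, 11) = 5520 * 11 / 1 = 60720 / 1 = 60720
Full cycle length = 60720

Answer: 60720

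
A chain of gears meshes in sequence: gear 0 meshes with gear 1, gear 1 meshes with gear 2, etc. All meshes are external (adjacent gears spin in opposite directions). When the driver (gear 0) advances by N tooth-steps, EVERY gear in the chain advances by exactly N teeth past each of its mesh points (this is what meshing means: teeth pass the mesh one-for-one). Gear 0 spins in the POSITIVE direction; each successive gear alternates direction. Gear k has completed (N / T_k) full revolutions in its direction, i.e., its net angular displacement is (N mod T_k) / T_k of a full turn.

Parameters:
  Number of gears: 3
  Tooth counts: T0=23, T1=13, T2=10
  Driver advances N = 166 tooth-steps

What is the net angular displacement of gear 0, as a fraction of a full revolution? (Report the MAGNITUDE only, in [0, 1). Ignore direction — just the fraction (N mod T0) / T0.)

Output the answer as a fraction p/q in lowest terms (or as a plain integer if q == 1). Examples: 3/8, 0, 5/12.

Answer: 5/23

Derivation:
Chain of 3 gears, tooth counts: [23, 13, 10]
  gear 0: T0=23, direction=positive, advance = 166 mod 23 = 5 teeth = 5/23 turn
  gear 1: T1=13, direction=negative, advance = 166 mod 13 = 10 teeth = 10/13 turn
  gear 2: T2=10, direction=positive, advance = 166 mod 10 = 6 teeth = 6/10 turn
Gear 0: 166 mod 23 = 5
Fraction = 5 / 23 = 5/23 (gcd(5,23)=1) = 5/23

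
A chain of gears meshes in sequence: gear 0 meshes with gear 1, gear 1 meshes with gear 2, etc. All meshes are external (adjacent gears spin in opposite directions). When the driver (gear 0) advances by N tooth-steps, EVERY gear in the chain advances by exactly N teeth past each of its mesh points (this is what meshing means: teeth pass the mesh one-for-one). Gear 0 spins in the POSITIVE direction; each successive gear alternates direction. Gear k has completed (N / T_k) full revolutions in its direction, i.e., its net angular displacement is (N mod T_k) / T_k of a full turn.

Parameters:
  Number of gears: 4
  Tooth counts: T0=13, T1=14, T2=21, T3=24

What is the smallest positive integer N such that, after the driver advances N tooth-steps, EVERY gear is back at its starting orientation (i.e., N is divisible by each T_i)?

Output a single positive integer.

Gear k returns to start when N is a multiple of T_k.
All gears at start simultaneously when N is a common multiple of [13, 14, 21, 24]; the smallest such N is lcm(13, 14, 21, 24).
Start: lcm = T0 = 13
Fold in T1=14: gcd(13, 14) = 1; lcm(13, 14) = 13 * 14 / 1 = 182 / 1 = 182
Fold in T2=21: gcd(182, 21) = 7; lcm(182, 21) = 182 * 21 / 7 = 3822 / 7 = 546
Fold in T3=24: gcd(546, 24) = 6; lcm(546, 24) = 546 * 24 / 6 = 13104 / 6 = 2184
Full cycle length = 2184

Answer: 2184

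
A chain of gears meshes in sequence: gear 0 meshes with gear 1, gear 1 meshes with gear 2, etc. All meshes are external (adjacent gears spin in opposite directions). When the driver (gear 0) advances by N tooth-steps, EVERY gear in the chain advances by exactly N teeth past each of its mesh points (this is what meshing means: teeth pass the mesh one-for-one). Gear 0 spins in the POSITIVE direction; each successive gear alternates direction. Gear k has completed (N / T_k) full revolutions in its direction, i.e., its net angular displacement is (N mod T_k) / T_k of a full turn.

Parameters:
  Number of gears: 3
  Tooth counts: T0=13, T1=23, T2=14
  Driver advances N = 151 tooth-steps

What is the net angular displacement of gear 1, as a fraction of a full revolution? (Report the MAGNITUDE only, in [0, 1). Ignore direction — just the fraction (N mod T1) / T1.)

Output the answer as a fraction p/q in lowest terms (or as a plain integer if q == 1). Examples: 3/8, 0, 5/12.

Chain of 3 gears, tooth counts: [13, 23, 14]
  gear 0: T0=13, direction=positive, advance = 151 mod 13 = 8 teeth = 8/13 turn
  gear 1: T1=23, direction=negative, advance = 151 mod 23 = 13 teeth = 13/23 turn
  gear 2: T2=14, direction=positive, advance = 151 mod 14 = 11 teeth = 11/14 turn
Gear 1: 151 mod 23 = 13
Fraction = 13 / 23 = 13/23 (gcd(13,23)=1) = 13/23

Answer: 13/23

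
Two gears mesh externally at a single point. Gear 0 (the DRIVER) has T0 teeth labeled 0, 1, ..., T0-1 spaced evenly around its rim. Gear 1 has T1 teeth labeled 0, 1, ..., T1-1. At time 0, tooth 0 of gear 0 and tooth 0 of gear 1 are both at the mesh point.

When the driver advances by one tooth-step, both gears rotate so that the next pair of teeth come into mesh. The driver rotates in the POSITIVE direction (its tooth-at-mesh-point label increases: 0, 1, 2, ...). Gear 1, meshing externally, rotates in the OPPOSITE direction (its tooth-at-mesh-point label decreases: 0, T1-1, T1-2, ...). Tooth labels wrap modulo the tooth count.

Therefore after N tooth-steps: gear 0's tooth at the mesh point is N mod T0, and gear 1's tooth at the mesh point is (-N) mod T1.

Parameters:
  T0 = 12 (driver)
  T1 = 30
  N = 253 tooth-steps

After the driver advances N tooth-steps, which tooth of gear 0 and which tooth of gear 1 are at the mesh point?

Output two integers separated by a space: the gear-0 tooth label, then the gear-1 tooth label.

Answer: 1 17

Derivation:
Gear 0 (driver, T0=12): tooth at mesh = N mod T0
  253 = 21 * 12 + 1, so 253 mod 12 = 1
  gear 0 tooth = 1
Gear 1 (driven, T1=30): tooth at mesh = (-N) mod T1
  253 = 8 * 30 + 13, so 253 mod 30 = 13
  (-253) mod 30 = (-13) mod 30 = 30 - 13 = 17
Mesh after 253 steps: gear-0 tooth 1 meets gear-1 tooth 17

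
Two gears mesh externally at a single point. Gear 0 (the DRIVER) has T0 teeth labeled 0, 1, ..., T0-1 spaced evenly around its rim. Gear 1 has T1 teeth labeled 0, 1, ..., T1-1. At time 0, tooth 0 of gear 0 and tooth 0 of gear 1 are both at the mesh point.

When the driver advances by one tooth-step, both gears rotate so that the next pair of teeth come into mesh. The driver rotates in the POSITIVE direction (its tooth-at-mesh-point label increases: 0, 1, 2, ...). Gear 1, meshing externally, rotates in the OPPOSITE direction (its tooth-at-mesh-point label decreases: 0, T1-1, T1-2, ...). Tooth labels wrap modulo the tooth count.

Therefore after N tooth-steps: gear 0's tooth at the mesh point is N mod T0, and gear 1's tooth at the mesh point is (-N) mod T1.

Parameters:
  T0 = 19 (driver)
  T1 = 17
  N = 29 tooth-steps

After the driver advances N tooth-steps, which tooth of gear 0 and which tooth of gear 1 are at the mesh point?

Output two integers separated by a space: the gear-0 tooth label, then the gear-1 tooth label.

Gear 0 (driver, T0=19): tooth at mesh = N mod T0
  29 = 1 * 19 + 10, so 29 mod 19 = 10
  gear 0 tooth = 10
Gear 1 (driven, T1=17): tooth at mesh = (-N) mod T1
  29 = 1 * 17 + 12, so 29 mod 17 = 12
  (-29) mod 17 = (-12) mod 17 = 17 - 12 = 5
Mesh after 29 steps: gear-0 tooth 10 meets gear-1 tooth 5

Answer: 10 5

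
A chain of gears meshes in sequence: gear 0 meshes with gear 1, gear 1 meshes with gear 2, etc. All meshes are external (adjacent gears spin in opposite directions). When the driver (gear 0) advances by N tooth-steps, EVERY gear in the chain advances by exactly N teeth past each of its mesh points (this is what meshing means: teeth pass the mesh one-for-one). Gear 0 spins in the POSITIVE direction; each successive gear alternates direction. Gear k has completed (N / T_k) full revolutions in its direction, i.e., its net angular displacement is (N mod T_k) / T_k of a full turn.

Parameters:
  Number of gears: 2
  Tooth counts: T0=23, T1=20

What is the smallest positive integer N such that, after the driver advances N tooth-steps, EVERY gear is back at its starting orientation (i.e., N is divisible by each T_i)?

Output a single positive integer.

Gear k returns to start when N is a multiple of T_k.
All gears at start simultaneously when N is a common multiple of [23, 20]; the smallest such N is lcm(23, 20).
Start: lcm = T0 = 23
Fold in T1=20: gcd(23, 20) = 1; lcm(23, 20) = 23 * 20 / 1 = 460 / 1 = 460
Full cycle length = 460

Answer: 460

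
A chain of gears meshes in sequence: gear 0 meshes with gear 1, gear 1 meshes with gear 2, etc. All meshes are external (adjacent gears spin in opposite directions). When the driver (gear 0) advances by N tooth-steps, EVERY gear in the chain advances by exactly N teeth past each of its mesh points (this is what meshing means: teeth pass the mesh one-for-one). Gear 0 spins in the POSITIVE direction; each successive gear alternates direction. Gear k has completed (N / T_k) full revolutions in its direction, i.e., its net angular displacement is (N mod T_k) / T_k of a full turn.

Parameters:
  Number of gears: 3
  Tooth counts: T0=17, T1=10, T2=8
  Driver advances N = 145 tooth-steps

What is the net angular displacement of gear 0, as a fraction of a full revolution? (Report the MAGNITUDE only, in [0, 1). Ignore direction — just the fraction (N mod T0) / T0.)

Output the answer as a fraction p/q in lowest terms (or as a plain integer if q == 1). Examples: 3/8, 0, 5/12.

Chain of 3 gears, tooth counts: [17, 10, 8]
  gear 0: T0=17, direction=positive, advance = 145 mod 17 = 9 teeth = 9/17 turn
  gear 1: T1=10, direction=negative, advance = 145 mod 10 = 5 teeth = 5/10 turn
  gear 2: T2=8, direction=positive, advance = 145 mod 8 = 1 teeth = 1/8 turn
Gear 0: 145 mod 17 = 9
Fraction = 9 / 17 = 9/17 (gcd(9,17)=1) = 9/17

Answer: 9/17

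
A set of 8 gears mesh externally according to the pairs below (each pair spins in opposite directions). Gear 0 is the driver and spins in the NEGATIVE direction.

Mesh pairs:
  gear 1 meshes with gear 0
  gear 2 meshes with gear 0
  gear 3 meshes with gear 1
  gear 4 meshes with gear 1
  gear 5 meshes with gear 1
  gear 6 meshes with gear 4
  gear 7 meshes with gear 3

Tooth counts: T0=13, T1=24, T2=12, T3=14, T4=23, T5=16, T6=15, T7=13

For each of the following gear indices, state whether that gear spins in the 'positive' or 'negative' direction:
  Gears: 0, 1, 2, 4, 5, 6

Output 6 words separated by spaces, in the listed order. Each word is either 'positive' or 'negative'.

Gear 0 (driver): negative (depth 0)
  gear 1: meshes with gear 0 -> depth 1 -> positive (opposite of gear 0)
  gear 2: meshes with gear 0 -> depth 1 -> positive (opposite of gear 0)
  gear 3: meshes with gear 1 -> depth 2 -> negative (opposite of gear 1)
  gear 4: meshes with gear 1 -> depth 2 -> negative (opposite of gear 1)
  gear 5: meshes with gear 1 -> depth 2 -> negative (opposite of gear 1)
  gear 6: meshes with gear 4 -> depth 3 -> positive (opposite of gear 4)
  gear 7: meshes with gear 3 -> depth 3 -> positive (opposite of gear 3)
Queried indices 0, 1, 2, 4, 5, 6 -> negative, positive, positive, negative, negative, positive

Answer: negative positive positive negative negative positive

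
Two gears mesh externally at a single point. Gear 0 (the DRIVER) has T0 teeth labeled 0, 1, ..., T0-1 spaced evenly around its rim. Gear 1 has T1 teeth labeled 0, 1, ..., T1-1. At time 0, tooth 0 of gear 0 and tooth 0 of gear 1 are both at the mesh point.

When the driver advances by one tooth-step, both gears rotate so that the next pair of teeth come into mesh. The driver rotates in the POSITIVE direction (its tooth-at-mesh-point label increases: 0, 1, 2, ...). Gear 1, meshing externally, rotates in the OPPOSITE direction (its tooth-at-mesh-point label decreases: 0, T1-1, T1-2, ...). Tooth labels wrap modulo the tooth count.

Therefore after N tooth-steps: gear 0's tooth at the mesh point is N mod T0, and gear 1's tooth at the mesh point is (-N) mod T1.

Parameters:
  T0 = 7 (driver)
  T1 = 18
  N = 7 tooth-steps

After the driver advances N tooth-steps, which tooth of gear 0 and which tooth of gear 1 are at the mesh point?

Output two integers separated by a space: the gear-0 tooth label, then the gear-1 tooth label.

Gear 0 (driver, T0=7): tooth at mesh = N mod T0
  7 = 1 * 7 + 0, so 7 mod 7 = 0
  gear 0 tooth = 0
Gear 1 (driven, T1=18): tooth at mesh = (-N) mod T1
  7 = 0 * 18 + 7, so 7 mod 18 = 7
  (-7) mod 18 = (-7) mod 18 = 18 - 7 = 11
Mesh after 7 steps: gear-0 tooth 0 meets gear-1 tooth 11

Answer: 0 11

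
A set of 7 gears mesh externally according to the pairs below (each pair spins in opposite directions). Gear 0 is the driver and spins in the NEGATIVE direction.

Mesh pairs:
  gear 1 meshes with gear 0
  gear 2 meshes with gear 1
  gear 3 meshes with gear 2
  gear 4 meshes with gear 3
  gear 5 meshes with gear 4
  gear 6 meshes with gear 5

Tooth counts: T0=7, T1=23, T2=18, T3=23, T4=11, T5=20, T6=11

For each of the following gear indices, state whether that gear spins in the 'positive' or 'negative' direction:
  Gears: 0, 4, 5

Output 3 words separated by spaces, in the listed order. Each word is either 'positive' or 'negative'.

Gear 0 (driver): negative (depth 0)
  gear 1: meshes with gear 0 -> depth 1 -> positive (opposite of gear 0)
  gear 2: meshes with gear 1 -> depth 2 -> negative (opposite of gear 1)
  gear 3: meshes with gear 2 -> depth 3 -> positive (opposite of gear 2)
  gear 4: meshes with gear 3 -> depth 4 -> negative (opposite of gear 3)
  gear 5: meshes with gear 4 -> depth 5 -> positive (opposite of gear 4)
  gear 6: meshes with gear 5 -> depth 6 -> negative (opposite of gear 5)
Queried indices 0, 4, 5 -> negative, negative, positive

Answer: negative negative positive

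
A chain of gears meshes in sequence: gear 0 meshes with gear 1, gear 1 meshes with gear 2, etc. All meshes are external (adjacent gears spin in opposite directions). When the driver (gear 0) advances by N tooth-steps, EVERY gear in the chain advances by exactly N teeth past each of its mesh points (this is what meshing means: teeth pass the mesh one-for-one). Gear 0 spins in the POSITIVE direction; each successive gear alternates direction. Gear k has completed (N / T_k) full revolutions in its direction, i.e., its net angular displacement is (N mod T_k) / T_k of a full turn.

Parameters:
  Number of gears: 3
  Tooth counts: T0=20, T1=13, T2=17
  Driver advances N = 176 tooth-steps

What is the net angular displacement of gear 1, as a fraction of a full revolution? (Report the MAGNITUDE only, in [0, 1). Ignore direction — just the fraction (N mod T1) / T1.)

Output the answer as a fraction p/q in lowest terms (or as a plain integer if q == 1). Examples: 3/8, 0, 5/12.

Answer: 7/13

Derivation:
Chain of 3 gears, tooth counts: [20, 13, 17]
  gear 0: T0=20, direction=positive, advance = 176 mod 20 = 16 teeth = 16/20 turn
  gear 1: T1=13, direction=negative, advance = 176 mod 13 = 7 teeth = 7/13 turn
  gear 2: T2=17, direction=positive, advance = 176 mod 17 = 6 teeth = 6/17 turn
Gear 1: 176 mod 13 = 7
Fraction = 7 / 13 = 7/13 (gcd(7,13)=1) = 7/13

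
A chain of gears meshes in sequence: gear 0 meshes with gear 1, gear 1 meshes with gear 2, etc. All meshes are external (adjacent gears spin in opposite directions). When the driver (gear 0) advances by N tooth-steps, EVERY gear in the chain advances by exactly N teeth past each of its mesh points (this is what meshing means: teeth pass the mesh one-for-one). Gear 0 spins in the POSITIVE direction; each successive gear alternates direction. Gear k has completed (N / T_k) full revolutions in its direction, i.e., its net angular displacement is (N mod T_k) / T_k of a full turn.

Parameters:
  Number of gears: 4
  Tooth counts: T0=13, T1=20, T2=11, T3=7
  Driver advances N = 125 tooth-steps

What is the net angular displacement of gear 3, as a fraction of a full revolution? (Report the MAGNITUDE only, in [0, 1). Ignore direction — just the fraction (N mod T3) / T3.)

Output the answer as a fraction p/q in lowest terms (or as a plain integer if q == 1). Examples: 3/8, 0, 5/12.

Answer: 6/7

Derivation:
Chain of 4 gears, tooth counts: [13, 20, 11, 7]
  gear 0: T0=13, direction=positive, advance = 125 mod 13 = 8 teeth = 8/13 turn
  gear 1: T1=20, direction=negative, advance = 125 mod 20 = 5 teeth = 5/20 turn
  gear 2: T2=11, direction=positive, advance = 125 mod 11 = 4 teeth = 4/11 turn
  gear 3: T3=7, direction=negative, advance = 125 mod 7 = 6 teeth = 6/7 turn
Gear 3: 125 mod 7 = 6
Fraction = 6 / 7 = 6/7 (gcd(6,7)=1) = 6/7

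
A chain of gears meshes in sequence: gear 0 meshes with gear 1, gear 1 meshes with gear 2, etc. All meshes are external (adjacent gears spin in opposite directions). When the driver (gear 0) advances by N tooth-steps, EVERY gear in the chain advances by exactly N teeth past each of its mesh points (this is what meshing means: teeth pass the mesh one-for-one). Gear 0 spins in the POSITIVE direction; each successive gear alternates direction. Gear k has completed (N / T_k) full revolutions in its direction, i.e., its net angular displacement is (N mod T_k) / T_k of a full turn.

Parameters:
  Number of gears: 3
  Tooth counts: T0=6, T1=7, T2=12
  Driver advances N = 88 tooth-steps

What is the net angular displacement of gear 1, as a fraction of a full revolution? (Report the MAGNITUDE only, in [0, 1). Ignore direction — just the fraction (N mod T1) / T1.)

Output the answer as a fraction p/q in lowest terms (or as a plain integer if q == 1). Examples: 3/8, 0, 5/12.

Answer: 4/7

Derivation:
Chain of 3 gears, tooth counts: [6, 7, 12]
  gear 0: T0=6, direction=positive, advance = 88 mod 6 = 4 teeth = 4/6 turn
  gear 1: T1=7, direction=negative, advance = 88 mod 7 = 4 teeth = 4/7 turn
  gear 2: T2=12, direction=positive, advance = 88 mod 12 = 4 teeth = 4/12 turn
Gear 1: 88 mod 7 = 4
Fraction = 4 / 7 = 4/7 (gcd(4,7)=1) = 4/7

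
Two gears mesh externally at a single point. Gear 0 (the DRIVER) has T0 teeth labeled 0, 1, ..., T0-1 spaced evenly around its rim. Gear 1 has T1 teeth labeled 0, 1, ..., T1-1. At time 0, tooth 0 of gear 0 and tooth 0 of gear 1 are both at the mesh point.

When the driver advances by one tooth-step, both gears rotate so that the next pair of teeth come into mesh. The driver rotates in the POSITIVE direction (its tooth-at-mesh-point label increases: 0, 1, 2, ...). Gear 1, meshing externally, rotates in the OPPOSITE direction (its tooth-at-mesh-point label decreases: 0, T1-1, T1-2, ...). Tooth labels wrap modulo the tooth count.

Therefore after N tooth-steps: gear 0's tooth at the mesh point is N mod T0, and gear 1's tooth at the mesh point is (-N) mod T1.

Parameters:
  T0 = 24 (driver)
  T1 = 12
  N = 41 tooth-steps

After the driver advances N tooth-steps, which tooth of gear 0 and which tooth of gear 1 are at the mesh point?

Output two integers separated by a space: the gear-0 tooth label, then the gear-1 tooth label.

Gear 0 (driver, T0=24): tooth at mesh = N mod T0
  41 = 1 * 24 + 17, so 41 mod 24 = 17
  gear 0 tooth = 17
Gear 1 (driven, T1=12): tooth at mesh = (-N) mod T1
  41 = 3 * 12 + 5, so 41 mod 12 = 5
  (-41) mod 12 = (-5) mod 12 = 12 - 5 = 7
Mesh after 41 steps: gear-0 tooth 17 meets gear-1 tooth 7

Answer: 17 7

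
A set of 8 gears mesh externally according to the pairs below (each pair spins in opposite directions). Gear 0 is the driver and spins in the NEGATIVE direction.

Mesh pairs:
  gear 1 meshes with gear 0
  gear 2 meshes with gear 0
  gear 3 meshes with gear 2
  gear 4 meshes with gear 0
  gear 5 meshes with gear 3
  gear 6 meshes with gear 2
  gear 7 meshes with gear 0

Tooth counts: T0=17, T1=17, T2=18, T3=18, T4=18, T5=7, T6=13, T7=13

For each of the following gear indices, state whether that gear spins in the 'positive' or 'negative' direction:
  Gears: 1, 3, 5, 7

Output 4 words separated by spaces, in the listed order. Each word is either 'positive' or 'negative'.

Answer: positive negative positive positive

Derivation:
Gear 0 (driver): negative (depth 0)
  gear 1: meshes with gear 0 -> depth 1 -> positive (opposite of gear 0)
  gear 2: meshes with gear 0 -> depth 1 -> positive (opposite of gear 0)
  gear 3: meshes with gear 2 -> depth 2 -> negative (opposite of gear 2)
  gear 4: meshes with gear 0 -> depth 1 -> positive (opposite of gear 0)
  gear 5: meshes with gear 3 -> depth 3 -> positive (opposite of gear 3)
  gear 6: meshes with gear 2 -> depth 2 -> negative (opposite of gear 2)
  gear 7: meshes with gear 0 -> depth 1 -> positive (opposite of gear 0)
Queried indices 1, 3, 5, 7 -> positive, negative, positive, positive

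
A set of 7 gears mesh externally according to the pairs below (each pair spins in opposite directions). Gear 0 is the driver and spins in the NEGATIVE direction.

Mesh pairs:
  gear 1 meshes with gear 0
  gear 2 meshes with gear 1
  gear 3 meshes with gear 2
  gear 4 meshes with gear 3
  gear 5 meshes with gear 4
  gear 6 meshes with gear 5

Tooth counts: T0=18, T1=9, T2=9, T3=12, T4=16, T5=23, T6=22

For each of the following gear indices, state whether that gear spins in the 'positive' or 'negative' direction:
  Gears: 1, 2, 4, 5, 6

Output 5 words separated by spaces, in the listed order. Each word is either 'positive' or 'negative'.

Answer: positive negative negative positive negative

Derivation:
Gear 0 (driver): negative (depth 0)
  gear 1: meshes with gear 0 -> depth 1 -> positive (opposite of gear 0)
  gear 2: meshes with gear 1 -> depth 2 -> negative (opposite of gear 1)
  gear 3: meshes with gear 2 -> depth 3 -> positive (opposite of gear 2)
  gear 4: meshes with gear 3 -> depth 4 -> negative (opposite of gear 3)
  gear 5: meshes with gear 4 -> depth 5 -> positive (opposite of gear 4)
  gear 6: meshes with gear 5 -> depth 6 -> negative (opposite of gear 5)
Queried indices 1, 2, 4, 5, 6 -> positive, negative, negative, positive, negative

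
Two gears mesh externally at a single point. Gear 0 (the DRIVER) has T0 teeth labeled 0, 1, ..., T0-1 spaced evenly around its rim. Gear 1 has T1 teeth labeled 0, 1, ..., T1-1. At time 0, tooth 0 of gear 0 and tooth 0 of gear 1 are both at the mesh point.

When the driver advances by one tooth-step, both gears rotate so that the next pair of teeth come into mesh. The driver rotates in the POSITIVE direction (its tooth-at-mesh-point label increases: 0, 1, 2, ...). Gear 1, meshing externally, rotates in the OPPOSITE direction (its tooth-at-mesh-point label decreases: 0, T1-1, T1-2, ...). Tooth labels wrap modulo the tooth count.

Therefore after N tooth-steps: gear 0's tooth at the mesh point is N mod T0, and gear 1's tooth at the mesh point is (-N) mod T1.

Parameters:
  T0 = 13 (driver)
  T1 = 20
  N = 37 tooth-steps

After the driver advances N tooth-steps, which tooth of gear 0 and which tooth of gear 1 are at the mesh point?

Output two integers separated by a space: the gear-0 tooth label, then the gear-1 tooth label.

Gear 0 (driver, T0=13): tooth at mesh = N mod T0
  37 = 2 * 13 + 11, so 37 mod 13 = 11
  gear 0 tooth = 11
Gear 1 (driven, T1=20): tooth at mesh = (-N) mod T1
  37 = 1 * 20 + 17, so 37 mod 20 = 17
  (-37) mod 20 = (-17) mod 20 = 20 - 17 = 3
Mesh after 37 steps: gear-0 tooth 11 meets gear-1 tooth 3

Answer: 11 3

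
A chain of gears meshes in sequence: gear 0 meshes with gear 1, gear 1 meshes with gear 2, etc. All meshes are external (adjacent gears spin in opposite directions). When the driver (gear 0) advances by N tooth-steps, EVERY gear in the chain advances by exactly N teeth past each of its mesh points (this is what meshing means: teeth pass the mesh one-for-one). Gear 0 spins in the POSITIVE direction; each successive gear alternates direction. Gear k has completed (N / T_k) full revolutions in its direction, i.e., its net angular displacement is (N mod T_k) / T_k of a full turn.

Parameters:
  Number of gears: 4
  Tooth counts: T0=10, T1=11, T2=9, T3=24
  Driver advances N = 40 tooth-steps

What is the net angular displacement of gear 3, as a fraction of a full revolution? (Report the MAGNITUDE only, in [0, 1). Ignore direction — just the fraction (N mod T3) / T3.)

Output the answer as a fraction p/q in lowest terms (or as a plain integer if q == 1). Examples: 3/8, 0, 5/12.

Chain of 4 gears, tooth counts: [10, 11, 9, 24]
  gear 0: T0=10, direction=positive, advance = 40 mod 10 = 0 teeth = 0/10 turn
  gear 1: T1=11, direction=negative, advance = 40 mod 11 = 7 teeth = 7/11 turn
  gear 2: T2=9, direction=positive, advance = 40 mod 9 = 4 teeth = 4/9 turn
  gear 3: T3=24, direction=negative, advance = 40 mod 24 = 16 teeth = 16/24 turn
Gear 3: 40 mod 24 = 16
Fraction = 16 / 24 = 2/3 (gcd(16,24)=8) = 2/3

Answer: 2/3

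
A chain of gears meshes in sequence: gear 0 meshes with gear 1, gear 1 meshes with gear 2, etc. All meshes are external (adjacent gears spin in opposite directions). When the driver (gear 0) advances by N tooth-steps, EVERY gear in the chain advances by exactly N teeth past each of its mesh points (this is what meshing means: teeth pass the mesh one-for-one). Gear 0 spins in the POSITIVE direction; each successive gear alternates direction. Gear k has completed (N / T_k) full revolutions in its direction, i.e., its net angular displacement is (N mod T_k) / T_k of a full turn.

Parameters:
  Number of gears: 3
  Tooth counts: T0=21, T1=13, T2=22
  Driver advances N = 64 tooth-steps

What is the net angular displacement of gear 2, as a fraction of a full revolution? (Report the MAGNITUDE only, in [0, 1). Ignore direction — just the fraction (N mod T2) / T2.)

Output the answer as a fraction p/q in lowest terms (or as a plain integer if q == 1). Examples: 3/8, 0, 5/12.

Answer: 10/11

Derivation:
Chain of 3 gears, tooth counts: [21, 13, 22]
  gear 0: T0=21, direction=positive, advance = 64 mod 21 = 1 teeth = 1/21 turn
  gear 1: T1=13, direction=negative, advance = 64 mod 13 = 12 teeth = 12/13 turn
  gear 2: T2=22, direction=positive, advance = 64 mod 22 = 20 teeth = 20/22 turn
Gear 2: 64 mod 22 = 20
Fraction = 20 / 22 = 10/11 (gcd(20,22)=2) = 10/11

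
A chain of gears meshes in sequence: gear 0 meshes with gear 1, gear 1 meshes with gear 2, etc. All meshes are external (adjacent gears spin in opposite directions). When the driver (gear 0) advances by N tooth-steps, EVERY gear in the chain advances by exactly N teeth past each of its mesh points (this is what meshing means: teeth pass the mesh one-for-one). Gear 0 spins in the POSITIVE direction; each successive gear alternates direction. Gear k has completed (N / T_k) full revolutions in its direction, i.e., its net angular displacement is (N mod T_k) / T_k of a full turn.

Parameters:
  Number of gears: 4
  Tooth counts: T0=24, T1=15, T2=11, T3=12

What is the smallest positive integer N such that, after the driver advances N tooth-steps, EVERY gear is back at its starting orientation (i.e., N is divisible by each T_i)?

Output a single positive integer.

Answer: 1320

Derivation:
Gear k returns to start when N is a multiple of T_k.
All gears at start simultaneously when N is a common multiple of [24, 15, 11, 12]; the smallest such N is lcm(24, 15, 11, 12).
Start: lcm = T0 = 24
Fold in T1=15: gcd(24, 15) = 3; lcm(24, 15) = 24 * 15 / 3 = 360 / 3 = 120
Fold in T2=11: gcd(120, 11) = 1; lcm(120, 11) = 120 * 11 / 1 = 1320 / 1 = 1320
Fold in T3=12: gcd(1320, 12) = 12; lcm(1320, 12) = 1320 * 12 / 12 = 15840 / 12 = 1320
Full cycle length = 1320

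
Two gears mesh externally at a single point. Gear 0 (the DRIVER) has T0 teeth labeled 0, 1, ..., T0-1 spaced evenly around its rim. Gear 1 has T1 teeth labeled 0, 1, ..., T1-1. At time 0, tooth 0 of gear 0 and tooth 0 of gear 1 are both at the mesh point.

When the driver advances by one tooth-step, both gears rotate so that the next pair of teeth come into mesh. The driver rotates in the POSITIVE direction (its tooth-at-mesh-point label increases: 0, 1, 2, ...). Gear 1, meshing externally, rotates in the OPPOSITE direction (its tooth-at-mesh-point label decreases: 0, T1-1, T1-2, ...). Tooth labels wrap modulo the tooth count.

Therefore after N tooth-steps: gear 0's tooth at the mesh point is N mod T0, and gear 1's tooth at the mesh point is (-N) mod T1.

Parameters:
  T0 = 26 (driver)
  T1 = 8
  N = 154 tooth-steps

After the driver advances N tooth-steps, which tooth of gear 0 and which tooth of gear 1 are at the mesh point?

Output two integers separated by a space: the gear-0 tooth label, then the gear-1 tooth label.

Answer: 24 6

Derivation:
Gear 0 (driver, T0=26): tooth at mesh = N mod T0
  154 = 5 * 26 + 24, so 154 mod 26 = 24
  gear 0 tooth = 24
Gear 1 (driven, T1=8): tooth at mesh = (-N) mod T1
  154 = 19 * 8 + 2, so 154 mod 8 = 2
  (-154) mod 8 = (-2) mod 8 = 8 - 2 = 6
Mesh after 154 steps: gear-0 tooth 24 meets gear-1 tooth 6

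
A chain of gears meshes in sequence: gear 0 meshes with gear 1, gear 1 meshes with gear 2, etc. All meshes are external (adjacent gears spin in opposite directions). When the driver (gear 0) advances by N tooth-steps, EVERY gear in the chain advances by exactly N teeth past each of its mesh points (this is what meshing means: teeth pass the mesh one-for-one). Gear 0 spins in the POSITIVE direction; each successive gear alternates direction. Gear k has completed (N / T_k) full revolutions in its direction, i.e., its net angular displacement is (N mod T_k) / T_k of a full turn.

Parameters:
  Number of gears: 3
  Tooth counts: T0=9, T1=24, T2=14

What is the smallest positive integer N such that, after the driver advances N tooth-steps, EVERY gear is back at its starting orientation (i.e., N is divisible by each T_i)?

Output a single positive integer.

Gear k returns to start when N is a multiple of T_k.
All gears at start simultaneously when N is a common multiple of [9, 24, 14]; the smallest such N is lcm(9, 24, 14).
Start: lcm = T0 = 9
Fold in T1=24: gcd(9, 24) = 3; lcm(9, 24) = 9 * 24 / 3 = 216 / 3 = 72
Fold in T2=14: gcd(72, 14) = 2; lcm(72, 14) = 72 * 14 / 2 = 1008 / 2 = 504
Full cycle length = 504

Answer: 504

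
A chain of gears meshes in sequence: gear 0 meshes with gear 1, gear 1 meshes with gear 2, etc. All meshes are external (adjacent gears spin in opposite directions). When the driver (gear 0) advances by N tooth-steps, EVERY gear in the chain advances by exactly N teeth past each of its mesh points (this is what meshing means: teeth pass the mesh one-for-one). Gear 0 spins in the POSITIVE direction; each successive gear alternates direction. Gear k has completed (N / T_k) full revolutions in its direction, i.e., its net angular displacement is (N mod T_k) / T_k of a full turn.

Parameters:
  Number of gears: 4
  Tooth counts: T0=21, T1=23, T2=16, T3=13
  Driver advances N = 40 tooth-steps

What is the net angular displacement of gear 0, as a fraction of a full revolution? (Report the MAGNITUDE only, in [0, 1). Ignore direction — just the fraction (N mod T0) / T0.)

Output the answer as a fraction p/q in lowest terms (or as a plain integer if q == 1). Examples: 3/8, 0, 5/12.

Chain of 4 gears, tooth counts: [21, 23, 16, 13]
  gear 0: T0=21, direction=positive, advance = 40 mod 21 = 19 teeth = 19/21 turn
  gear 1: T1=23, direction=negative, advance = 40 mod 23 = 17 teeth = 17/23 turn
  gear 2: T2=16, direction=positive, advance = 40 mod 16 = 8 teeth = 8/16 turn
  gear 3: T3=13, direction=negative, advance = 40 mod 13 = 1 teeth = 1/13 turn
Gear 0: 40 mod 21 = 19
Fraction = 19 / 21 = 19/21 (gcd(19,21)=1) = 19/21

Answer: 19/21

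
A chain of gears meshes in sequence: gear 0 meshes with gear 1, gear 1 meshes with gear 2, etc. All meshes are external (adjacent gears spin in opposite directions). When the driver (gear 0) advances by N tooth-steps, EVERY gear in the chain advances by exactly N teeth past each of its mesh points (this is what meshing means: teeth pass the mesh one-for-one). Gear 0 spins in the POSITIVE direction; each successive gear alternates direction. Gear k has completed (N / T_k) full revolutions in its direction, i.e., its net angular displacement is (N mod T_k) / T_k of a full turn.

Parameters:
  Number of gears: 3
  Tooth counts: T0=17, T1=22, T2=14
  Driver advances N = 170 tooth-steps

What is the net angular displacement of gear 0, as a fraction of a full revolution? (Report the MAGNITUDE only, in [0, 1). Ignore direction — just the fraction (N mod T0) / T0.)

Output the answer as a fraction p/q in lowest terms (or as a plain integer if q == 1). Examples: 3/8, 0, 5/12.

Chain of 3 gears, tooth counts: [17, 22, 14]
  gear 0: T0=17, direction=positive, advance = 170 mod 17 = 0 teeth = 0/17 turn
  gear 1: T1=22, direction=negative, advance = 170 mod 22 = 16 teeth = 16/22 turn
  gear 2: T2=14, direction=positive, advance = 170 mod 14 = 2 teeth = 2/14 turn
Gear 0: 170 mod 17 = 0
Fraction = 0 / 17 = 0/1 (gcd(0,17)=17) = 0

Answer: 0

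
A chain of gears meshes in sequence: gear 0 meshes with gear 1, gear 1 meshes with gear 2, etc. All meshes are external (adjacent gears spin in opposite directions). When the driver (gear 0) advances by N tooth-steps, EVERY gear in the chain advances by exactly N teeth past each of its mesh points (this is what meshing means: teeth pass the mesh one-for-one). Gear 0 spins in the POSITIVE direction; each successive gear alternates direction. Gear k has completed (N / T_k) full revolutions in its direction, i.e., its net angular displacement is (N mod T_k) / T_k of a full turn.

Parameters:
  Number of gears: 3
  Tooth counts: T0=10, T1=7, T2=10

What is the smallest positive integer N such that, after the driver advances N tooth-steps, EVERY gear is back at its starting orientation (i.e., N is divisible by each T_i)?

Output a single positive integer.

Gear k returns to start when N is a multiple of T_k.
All gears at start simultaneously when N is a common multiple of [10, 7, 10]; the smallest such N is lcm(10, 7, 10).
Start: lcm = T0 = 10
Fold in T1=7: gcd(10, 7) = 1; lcm(10, 7) = 10 * 7 / 1 = 70 / 1 = 70
Fold in T2=10: gcd(70, 10) = 10; lcm(70, 10) = 70 * 10 / 10 = 700 / 10 = 70
Full cycle length = 70

Answer: 70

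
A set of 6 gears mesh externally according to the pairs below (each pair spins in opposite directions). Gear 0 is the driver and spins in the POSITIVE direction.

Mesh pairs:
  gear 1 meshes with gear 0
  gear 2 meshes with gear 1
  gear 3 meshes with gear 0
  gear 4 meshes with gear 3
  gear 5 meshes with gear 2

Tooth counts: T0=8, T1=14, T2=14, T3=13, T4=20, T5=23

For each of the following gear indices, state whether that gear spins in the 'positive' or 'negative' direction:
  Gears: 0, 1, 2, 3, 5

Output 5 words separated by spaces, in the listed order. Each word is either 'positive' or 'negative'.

Gear 0 (driver): positive (depth 0)
  gear 1: meshes with gear 0 -> depth 1 -> negative (opposite of gear 0)
  gear 2: meshes with gear 1 -> depth 2 -> positive (opposite of gear 1)
  gear 3: meshes with gear 0 -> depth 1 -> negative (opposite of gear 0)
  gear 4: meshes with gear 3 -> depth 2 -> positive (opposite of gear 3)
  gear 5: meshes with gear 2 -> depth 3 -> negative (opposite of gear 2)
Queried indices 0, 1, 2, 3, 5 -> positive, negative, positive, negative, negative

Answer: positive negative positive negative negative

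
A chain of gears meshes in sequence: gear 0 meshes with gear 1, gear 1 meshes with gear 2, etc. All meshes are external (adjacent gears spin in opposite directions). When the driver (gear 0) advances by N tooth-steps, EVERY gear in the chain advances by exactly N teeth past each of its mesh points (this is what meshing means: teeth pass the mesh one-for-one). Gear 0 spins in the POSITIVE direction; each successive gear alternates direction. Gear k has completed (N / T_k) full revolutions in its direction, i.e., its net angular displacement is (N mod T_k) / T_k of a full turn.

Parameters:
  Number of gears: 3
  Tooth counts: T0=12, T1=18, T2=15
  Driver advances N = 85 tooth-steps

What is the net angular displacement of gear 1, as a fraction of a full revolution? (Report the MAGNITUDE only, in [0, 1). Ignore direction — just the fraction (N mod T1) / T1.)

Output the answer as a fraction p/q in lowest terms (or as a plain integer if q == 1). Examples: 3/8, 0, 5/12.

Answer: 13/18

Derivation:
Chain of 3 gears, tooth counts: [12, 18, 15]
  gear 0: T0=12, direction=positive, advance = 85 mod 12 = 1 teeth = 1/12 turn
  gear 1: T1=18, direction=negative, advance = 85 mod 18 = 13 teeth = 13/18 turn
  gear 2: T2=15, direction=positive, advance = 85 mod 15 = 10 teeth = 10/15 turn
Gear 1: 85 mod 18 = 13
Fraction = 13 / 18 = 13/18 (gcd(13,18)=1) = 13/18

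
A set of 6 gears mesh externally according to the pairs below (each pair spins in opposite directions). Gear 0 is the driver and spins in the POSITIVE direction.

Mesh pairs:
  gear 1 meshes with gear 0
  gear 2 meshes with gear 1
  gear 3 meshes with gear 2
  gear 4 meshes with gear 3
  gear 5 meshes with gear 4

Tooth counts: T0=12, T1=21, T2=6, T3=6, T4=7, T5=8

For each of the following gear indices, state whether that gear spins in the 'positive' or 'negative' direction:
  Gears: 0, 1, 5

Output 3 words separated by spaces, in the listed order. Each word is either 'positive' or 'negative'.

Gear 0 (driver): positive (depth 0)
  gear 1: meshes with gear 0 -> depth 1 -> negative (opposite of gear 0)
  gear 2: meshes with gear 1 -> depth 2 -> positive (opposite of gear 1)
  gear 3: meshes with gear 2 -> depth 3 -> negative (opposite of gear 2)
  gear 4: meshes with gear 3 -> depth 4 -> positive (opposite of gear 3)
  gear 5: meshes with gear 4 -> depth 5 -> negative (opposite of gear 4)
Queried indices 0, 1, 5 -> positive, negative, negative

Answer: positive negative negative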